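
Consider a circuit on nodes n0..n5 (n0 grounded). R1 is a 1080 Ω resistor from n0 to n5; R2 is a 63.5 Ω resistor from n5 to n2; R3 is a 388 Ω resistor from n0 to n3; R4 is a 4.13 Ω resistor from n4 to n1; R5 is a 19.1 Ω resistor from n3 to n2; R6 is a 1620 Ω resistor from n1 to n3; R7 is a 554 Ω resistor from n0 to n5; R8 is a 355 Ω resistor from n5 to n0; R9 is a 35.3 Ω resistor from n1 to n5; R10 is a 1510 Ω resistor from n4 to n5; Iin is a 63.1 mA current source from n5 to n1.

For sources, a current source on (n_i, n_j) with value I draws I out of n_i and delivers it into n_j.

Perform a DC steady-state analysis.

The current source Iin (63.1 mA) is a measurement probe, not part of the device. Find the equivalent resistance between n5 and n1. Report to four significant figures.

Element admittances at DC:
  Y(R1) = 0.0009259 S between n0,n5
  Y(R2) = 0.01575 S between n5,n2
  Y(R3) = 0.002577 S between n0,n3
  Y(R4) = 0.2421 S between n4,n1
  Y(R5) = 0.05236 S between n3,n2
  Y(R6) = 0.0006173 S between n1,n3
  Y(R7) = 0.001805 S between n0,n5
  Y(R8) = 0.002817 S between n5,n0
  Y(R9) = 0.02833 S between n1,n5
  Y(R10) = 0.0006623 S between n4,n5
  Iin: injects 0.0631 A into n1 (from n5)
Assemble and solve the 5×5 MNA system:
  V(n1)=2.104  V(n2)=0.04105  V(n3)=0.06208  V(n4)=2.099  V(n5)=-0.02884

R_eq = 33.81 Ω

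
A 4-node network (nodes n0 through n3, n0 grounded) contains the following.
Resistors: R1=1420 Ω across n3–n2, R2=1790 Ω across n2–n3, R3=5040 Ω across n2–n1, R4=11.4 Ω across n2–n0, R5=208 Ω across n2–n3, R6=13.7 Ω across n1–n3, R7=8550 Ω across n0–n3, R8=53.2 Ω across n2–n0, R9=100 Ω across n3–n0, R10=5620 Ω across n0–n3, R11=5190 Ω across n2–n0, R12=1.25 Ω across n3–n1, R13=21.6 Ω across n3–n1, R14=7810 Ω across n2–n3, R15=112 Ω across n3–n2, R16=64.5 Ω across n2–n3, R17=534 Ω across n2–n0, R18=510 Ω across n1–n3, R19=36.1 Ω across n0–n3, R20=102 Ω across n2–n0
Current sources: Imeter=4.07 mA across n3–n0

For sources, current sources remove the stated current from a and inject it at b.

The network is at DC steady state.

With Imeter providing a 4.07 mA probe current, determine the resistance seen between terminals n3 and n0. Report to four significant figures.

MNA unknowns: 3 node voltages V₁..V_3
R1: Y=0.0007042 on G[3,2]
R2: Y=0.0005587 on G[2,3]
R3: Y=0.0001984 on G[2,1]
R4: Y=0.08772 on G[2,0]
R5: Y=0.004808 on G[2,3]
R6: Y=0.07299 on G[1,3]
R7: Y=0.0001170 on G[0,3]
R8: Y=0.01880 on G[2,0]
R9: Y=0.01000 on G[3,0]
R10: Y=0.0001779 on G[0,3]
R11: Y=0.0001927 on G[2,0]
R12: Y=0.8000 on G[3,1]
R13: Y=0.04630 on G[3,1]
R14: Y=0.0001280 on G[2,3]
R15: Y=0.008929 on G[3,2]
R16: Y=0.01550 on G[2,3]
R17: Y=0.001873 on G[2,0]
R18: Y=0.001961 on G[1,3]
R19: Y=0.02770 on G[0,3]
R20: Y=0.009804 on G[2,0]
Imeter: z[3]−=0.00407, z[0]+=0.00407
solve → V1=-0.06516, V2=-0.01346, V3=-0.06517

R_eq = 16.01 Ω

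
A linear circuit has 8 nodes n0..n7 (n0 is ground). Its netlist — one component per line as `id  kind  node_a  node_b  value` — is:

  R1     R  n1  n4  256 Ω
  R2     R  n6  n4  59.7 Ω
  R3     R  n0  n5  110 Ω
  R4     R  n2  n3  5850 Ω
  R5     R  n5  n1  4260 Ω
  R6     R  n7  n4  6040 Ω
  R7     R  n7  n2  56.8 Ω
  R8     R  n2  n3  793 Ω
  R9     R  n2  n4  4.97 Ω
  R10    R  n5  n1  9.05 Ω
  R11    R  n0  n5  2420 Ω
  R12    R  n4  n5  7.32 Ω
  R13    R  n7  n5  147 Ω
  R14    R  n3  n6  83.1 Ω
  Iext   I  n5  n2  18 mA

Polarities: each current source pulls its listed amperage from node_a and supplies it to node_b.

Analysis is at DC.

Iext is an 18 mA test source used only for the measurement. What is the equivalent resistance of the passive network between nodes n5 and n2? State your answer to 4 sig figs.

Apply KCL at each of the 7 non-ground nodes and solve the resulting linear system.
Node n1: branches {R1, R5, R10} → V_1 = 0.004125
Node n2: branches {R4, R7, R8, R9, Iext} → V_2 = 0.2050
Node n3: branches {R4, R8, R14} → V_3 = 0.1353
Node n4: branches {R1, R2, R6, R9, R12} → V_4 = 0.1211
Node n5: branches {R3, R5, R10, R11, R12, R13, Iext} → V_5 = 0.000
Node n6: branches {R2, R14} → V_6 = 0.1270
Node n7: branches {R6, R7, R13} → V_7 = 0.1477

R_eq = 11.39 Ω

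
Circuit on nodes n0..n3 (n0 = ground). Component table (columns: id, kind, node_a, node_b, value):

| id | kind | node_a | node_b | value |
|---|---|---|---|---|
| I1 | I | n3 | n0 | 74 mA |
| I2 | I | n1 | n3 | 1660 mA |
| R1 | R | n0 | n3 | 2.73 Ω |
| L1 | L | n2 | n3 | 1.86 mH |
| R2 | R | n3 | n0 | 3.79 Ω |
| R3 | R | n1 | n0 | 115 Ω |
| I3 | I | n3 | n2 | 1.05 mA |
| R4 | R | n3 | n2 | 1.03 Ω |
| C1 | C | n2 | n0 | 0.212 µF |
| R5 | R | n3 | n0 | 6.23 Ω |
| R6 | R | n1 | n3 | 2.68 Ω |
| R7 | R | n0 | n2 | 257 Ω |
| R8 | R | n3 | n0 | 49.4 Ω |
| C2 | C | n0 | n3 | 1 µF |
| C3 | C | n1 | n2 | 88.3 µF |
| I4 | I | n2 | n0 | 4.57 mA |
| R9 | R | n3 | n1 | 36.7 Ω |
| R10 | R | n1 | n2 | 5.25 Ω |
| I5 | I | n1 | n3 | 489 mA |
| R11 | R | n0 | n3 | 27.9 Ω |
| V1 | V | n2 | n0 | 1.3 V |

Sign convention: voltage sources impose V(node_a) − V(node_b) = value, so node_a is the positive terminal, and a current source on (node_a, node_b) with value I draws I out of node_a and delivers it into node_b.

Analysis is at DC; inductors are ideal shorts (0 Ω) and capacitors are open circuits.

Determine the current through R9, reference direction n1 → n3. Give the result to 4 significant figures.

MNA unknowns: 3 node voltages V₁..V_3 plus 2 source currents (L1, V1)
I1: z[3]−=0.074, z[0]+=0.074
I2: z[1]−=1.66, z[3]+=1.66
R1: Y=0.3663 on G[0,3]
L1: row V2−V3=0, i_L1 at 2,3
R2: Y=0.2639 on G[3,0]
R3: Y=0.008696 on G[1,0]
I3: z[3]−=0.00105, z[2]+=0.00105
R4: Y=0.9709 on G[3,2]
C1: Y=0.000 on G[2,0]
R5: Y=0.1605 on G[3,0]
R6: Y=0.3731 on G[1,3]
R7: Y=0.003891 on G[0,2]
R8: Y=0.02024 on G[3,0]
C2: Y=0.000 on G[0,3]
C3: Y=0.000 on G[1,2]
I4: z[2]−=0.00457, z[0]+=0.00457
R9: Y=0.02725 on G[3,1]
R10: Y=0.1905 on G[1,2]
I5: z[1]−=0.489, z[3]+=0.489
R11: Y=0.03584 on G[0,3]
V1: row V2−V0=1.3, i_V1 at 2,0
solve → V1=-2.303, V2=1.300, V3=1.300
aux → i_L1=0.4695, i_V1=-1.164

-0.09818 A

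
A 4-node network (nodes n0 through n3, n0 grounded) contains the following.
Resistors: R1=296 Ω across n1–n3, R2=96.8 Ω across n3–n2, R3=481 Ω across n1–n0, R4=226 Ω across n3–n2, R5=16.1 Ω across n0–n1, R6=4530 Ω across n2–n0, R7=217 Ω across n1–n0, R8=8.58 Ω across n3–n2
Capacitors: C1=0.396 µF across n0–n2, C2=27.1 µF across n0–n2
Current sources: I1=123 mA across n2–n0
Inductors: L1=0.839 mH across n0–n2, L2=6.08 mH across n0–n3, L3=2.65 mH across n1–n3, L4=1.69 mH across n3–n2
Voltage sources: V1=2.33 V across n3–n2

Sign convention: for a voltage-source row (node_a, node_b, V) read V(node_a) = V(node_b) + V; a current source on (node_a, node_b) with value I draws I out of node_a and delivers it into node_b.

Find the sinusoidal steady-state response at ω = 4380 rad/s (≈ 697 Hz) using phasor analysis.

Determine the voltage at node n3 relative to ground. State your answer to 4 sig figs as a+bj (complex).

1.439-0.8256j V

Apply KCL at each of the 3 non-ground nodes and solve the resulting linear system.
Node n1: branches {R1, R3, R5, R7, L3} → V_1 = 0.4860-1.176j
Node n2: branches {R2, C1, R4, R6, R8, I1, C2, L1, L4, V1} → V_2 = -0.8910-0.8256j
Node n3: branches {R1, R2, R4, R8, L2, L3, L4, V1} → V_3 = 1.439-0.8256j
Source currents: i(V1)=-0.3084+0.4497j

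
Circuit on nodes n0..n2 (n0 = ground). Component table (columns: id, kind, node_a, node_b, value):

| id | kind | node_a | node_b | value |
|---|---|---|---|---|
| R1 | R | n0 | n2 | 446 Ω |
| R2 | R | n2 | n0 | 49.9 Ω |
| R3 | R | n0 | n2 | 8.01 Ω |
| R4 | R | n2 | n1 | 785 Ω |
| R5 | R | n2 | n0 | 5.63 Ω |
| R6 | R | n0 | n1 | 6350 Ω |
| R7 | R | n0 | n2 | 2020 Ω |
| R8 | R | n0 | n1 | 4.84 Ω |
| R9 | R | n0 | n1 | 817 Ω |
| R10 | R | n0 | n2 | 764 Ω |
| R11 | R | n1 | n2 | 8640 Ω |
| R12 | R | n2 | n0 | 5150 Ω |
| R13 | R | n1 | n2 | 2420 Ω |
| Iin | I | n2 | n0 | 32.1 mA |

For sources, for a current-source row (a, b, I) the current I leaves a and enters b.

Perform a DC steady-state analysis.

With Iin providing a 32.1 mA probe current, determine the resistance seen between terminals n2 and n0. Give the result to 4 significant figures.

R_eq = 3.044 Ω

Apply KCL at each of the 2 non-ground nodes and solve the resulting linear system.
Node n1: branches {R4, R6, R8, R9, R11, R13} → V_1 = -0.0008396
Node n2: branches {R1, R2, R3, R4, R5, R7, R10, R11, R12, R13, Iin} → V_2 = -0.09771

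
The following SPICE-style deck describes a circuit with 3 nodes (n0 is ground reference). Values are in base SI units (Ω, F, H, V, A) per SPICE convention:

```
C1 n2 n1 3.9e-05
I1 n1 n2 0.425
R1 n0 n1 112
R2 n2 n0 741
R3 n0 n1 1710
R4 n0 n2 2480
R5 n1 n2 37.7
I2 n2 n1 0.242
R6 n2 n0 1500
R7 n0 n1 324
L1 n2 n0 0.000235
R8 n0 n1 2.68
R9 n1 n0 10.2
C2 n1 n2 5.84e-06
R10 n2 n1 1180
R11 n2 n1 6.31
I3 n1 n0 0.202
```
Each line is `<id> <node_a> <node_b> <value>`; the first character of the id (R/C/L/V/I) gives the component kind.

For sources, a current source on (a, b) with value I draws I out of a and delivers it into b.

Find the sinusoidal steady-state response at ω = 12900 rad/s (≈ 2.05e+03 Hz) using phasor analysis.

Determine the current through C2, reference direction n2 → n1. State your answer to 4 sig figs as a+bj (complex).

0.03729+0.01590j A

Apply KCL at each of the 2 non-ground nodes and solve the resulting linear system.
Node n1: branches {C1, I1, R1, R3, R5, I2, R7, R8, R9, C2, R10, R11, I3} → V_1 = -0.1230+0.06225j
Node n2: branches {C1, I1, R2, R4, R5, I2, R6, L1, C2, R10, R11} → V_2 = 0.08812-0.4327j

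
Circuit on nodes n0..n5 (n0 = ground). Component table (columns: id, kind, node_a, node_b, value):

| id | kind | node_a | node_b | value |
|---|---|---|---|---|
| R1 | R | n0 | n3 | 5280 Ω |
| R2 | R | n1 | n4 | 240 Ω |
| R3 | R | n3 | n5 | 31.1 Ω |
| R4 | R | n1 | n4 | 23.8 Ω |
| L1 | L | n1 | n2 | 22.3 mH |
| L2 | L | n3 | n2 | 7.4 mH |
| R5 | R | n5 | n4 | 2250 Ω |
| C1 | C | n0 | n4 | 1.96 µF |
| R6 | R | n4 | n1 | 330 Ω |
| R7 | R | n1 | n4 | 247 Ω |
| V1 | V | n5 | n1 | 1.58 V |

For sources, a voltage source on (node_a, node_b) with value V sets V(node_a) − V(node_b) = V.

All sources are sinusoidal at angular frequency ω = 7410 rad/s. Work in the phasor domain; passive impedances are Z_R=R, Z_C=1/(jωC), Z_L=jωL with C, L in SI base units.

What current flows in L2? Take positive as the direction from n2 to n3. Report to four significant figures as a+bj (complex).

-0.0009829+0.007000j A

Apply KCL at each of the 5 non-ground nodes and solve the resulting linear system.
Node n1: branches {R2, R4, L1, R6, R7, V1} → V_1 = -0.02150+0.01898j
Node n2: branches {L1, L2} → V_2 = 1.135+0.1814j
Node n3: branches {R1, R3, L2} → V_3 = 1.519+0.2353j
Node n4: branches {R2, R4, R5, C1, R6, R7} → V_4 = -0.003068+0.01981j
Node n5: branches {R3, R5, V1} → V_5 = 1.559+0.01898j
Source currents: i(V1)=-0.001965+0.006956j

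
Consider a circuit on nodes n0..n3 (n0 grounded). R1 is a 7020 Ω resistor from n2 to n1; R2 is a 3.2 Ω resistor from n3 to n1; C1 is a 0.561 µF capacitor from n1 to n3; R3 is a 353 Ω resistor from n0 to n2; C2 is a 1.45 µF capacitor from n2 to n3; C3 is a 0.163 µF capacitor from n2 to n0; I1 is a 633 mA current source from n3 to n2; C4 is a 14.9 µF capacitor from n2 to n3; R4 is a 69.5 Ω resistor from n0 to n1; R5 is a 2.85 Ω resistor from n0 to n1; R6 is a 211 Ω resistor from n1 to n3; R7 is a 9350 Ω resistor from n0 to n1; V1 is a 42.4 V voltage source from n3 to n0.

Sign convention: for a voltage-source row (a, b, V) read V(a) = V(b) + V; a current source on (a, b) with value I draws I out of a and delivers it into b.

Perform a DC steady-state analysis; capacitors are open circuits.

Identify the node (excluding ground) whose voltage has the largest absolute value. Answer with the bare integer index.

Apply KCL at each of the 3 non-ground nodes and solve the resulting linear system.
Node n1: branches {R1, R2, C1, R4, R5, R6, R7} → V_1 = 19.75
Node n2: branches {R1, R3, C2, C3, I1, C4} → V_2 = 213.7
Node n3: branches {R2, C1, C2, I1, C4, R6, V1} → V_3 = 42.40
Source currents: i(V1)=-7.820

2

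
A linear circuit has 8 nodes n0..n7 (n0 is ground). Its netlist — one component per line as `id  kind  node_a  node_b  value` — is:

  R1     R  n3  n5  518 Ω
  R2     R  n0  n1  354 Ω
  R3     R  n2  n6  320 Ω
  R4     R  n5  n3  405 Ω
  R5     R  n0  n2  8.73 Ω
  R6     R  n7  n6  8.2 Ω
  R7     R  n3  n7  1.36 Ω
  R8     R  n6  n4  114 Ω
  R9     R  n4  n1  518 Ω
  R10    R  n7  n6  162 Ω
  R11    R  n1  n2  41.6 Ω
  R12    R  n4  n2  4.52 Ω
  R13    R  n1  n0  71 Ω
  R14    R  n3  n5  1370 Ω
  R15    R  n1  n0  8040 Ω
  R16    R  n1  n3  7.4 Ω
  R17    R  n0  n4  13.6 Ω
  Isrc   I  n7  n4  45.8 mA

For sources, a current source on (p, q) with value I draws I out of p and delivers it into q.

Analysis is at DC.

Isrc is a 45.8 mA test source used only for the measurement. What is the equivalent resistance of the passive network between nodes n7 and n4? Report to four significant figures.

R_eq = 25.78 Ω

Apply KCL at each of the 7 non-ground nodes and solve the resulting linear system.
Node n1: branches {R2, R9, R11, R13, R15, R16} → V_1 = -0.7535
Node n2: branches {R3, R5, R11, R12} → V_2 = 0.02480
Node n3: branches {R1, R4, R7, R14, R16} → V_3 = -0.9997
Node n4: branches {R8, R9, R12, R17, Isrc} → V_4 = 0.1359
Node n5: branches {R1, R4, R14} → V_5 = -0.9997
Node n6: branches {R3, R6, R8, R10} → V_6 = -0.9471
Node n7: branches {R6, R7, R10, Isrc} → V_7 = -1.045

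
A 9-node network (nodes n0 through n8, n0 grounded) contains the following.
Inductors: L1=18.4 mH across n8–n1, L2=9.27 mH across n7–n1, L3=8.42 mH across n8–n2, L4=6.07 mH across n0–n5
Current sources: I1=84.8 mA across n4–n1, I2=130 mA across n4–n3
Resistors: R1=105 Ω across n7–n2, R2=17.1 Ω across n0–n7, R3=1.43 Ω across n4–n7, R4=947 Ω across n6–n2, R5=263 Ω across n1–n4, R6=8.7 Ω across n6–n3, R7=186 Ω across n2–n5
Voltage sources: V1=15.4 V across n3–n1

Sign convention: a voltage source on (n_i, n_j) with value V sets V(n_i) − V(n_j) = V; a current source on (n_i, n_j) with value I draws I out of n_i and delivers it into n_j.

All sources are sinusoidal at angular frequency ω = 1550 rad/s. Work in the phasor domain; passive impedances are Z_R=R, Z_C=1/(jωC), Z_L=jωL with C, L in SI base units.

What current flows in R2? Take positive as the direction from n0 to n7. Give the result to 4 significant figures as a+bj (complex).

0.009491+0.01013j A

Element admittances at ω=1550 rad/s:
  Y(L1) = 0.000-0.03506j S between n8,n1
  Y(L2) = 0.000-0.06960j S between n7,n1
  Y(L3) = 0.000-0.07662j S between n8,n2
  I1: injects 0.0848 A into n1 (from n4)
  Y(R1) = 0.009524+0.000j S between n7,n2
  Y(R2) = 0.05848+0.000j S between n0,n7
  Y(L4) = 0.000-0.1063j S between n0,n5
  Y(R3) = 0.6993+0.000j S between n4,n7
  I2: injects 0.13 A into n3 (from n4)
  Y(R4) = 0.001056+0.000j S between n6,n2
  Y(R5) = 0.003802+0.000j S between n1,n4
  Y(R6) = 0.1149+0.000j S between n6,n3
  Y(R7) = 0.005376+0.000j S between n2,n5
  V1: constraint V(n3)−V(n1) = 15.4
Assemble and solve the 9×9 MNA system:
  V(n1)=0.4210+2.478j  V(n2)=1.670+1.973j  V(n3)=15.82+2.478j  V(n4)=-0.4646-0.1589j  V(n5)=-0.09530+0.08929j  V(n6)=15.69+2.473j  V(n7)=-0.1623-0.1732j  V(n8)=1.278+2.132j
  i(V1)=0.1152-0.0005278j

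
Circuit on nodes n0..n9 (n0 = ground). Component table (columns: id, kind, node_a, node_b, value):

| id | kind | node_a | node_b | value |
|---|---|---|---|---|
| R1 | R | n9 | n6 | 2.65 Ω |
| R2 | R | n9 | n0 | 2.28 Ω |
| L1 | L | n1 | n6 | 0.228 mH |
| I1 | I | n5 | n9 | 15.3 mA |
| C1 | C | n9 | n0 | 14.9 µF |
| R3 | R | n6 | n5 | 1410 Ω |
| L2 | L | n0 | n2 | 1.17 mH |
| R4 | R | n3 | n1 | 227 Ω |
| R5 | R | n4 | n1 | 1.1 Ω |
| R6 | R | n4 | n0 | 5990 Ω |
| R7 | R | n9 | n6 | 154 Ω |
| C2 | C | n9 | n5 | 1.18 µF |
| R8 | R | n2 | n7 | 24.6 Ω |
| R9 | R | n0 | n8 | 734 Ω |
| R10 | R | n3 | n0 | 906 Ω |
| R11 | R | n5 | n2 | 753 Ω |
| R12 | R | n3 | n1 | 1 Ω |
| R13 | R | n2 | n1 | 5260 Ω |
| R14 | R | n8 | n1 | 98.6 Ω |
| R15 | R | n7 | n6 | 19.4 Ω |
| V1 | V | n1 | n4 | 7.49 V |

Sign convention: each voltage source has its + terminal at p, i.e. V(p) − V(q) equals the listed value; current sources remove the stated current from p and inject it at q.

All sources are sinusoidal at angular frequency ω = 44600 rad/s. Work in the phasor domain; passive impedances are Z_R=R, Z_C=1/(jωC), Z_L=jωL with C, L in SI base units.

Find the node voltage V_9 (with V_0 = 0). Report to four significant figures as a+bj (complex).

Apply KCL at each of the 9 non-ground nodes and solve the resulting linear system.
Node n1: branches {L1, R4, R5, R12, R13, R14, V1} → V_1 = 0.003522+0.01253j
Node n2: branches {L2, R8, R11, R13} → V_2 = -0.006203+0.01097j
Node n3: branches {R4, R10, R12} → V_3 = 0.003519+0.01252j
Node n4: branches {R5, R6, V1} → V_4 = -7.486+0.01253j
Node n5: branches {I1, R3, C2, R11} → V_5 = -0.01036+0.2892j
Node n6: branches {R1, L1, R3, R7, R15} → V_6 = 0.003205-7.796e-05j
Node n7: branches {R8, R15} → V_7 = -0.0009434+0.004791j
Node n8: branches {R9, R14} → V_8 = 0.003105+0.01105j
Node n9: branches {R1, R2, I1, C1, R7, C2} → V_9 = 0.0005566-0.001185j
Source currents: i(V1)=-6.810+2.092e-06j

0.0005566-0.001185j V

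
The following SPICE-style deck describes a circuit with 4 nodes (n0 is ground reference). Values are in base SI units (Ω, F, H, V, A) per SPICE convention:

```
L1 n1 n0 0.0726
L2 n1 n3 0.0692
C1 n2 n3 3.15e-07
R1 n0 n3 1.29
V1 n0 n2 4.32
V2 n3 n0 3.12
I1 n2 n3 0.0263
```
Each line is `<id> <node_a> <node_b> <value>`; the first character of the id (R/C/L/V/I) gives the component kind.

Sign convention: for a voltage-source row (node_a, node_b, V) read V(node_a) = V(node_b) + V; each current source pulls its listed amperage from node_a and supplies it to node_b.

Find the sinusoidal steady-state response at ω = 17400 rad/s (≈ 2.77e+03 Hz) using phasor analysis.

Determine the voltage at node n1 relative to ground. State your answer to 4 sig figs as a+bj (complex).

MNA unknowns: 3 node voltages V₁..V_3 plus 2 source currents (V1, V2)
L1: Y=0.000-0.0007916j on G[1,0]
L2: Y=0.000-0.0008305j on G[1,3]
C1: Y=0.000+0.005481j on G[2,3]
R1: Y=0.7752+0.000j on G[0,3]
V1: row V0−V2=4.32, i_V1 at 0,2
V2: row V3−V0=3.12, i_V2 at 3,0
I1: z[2]−=0.0263, z[3]+=0.0263
solve → V1=1.597+0.000j, V2=-4.320+0.000j, V3=3.120+0.000j
aux → i_V1=0.02630-0.04078j, i_V2=-2.392-0.03951j

1.597+0.000j V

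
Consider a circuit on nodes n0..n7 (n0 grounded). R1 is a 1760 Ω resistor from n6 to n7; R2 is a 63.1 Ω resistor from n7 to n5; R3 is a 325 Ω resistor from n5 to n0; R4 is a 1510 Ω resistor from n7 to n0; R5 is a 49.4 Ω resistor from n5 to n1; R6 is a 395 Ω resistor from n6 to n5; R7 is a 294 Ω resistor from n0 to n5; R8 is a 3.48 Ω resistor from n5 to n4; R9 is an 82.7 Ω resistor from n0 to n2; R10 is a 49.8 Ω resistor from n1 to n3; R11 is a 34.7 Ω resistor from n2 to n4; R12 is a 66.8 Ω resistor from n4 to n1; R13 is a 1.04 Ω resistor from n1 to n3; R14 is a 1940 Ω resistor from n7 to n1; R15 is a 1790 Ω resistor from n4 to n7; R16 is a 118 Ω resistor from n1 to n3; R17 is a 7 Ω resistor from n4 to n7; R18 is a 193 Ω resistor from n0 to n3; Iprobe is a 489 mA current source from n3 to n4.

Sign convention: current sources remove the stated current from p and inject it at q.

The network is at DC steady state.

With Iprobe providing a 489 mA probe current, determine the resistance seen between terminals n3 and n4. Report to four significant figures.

R_eq = 27.03 Ω

Element admittances at DC:
  Y(R1) = 0.0005682 S between n6,n7
  Y(R2) = 0.01585 S between n7,n5
  Y(R3) = 0.003077 S between n5,n0
  Y(R4) = 0.0006623 S between n7,n0
  Y(R5) = 0.02024 S between n5,n1
  Y(R6) = 0.002532 S between n6,n5
  Y(R7) = 0.003401 S between n0,n5
  Y(R8) = 0.2874 S between n5,n4
  Y(R9) = 0.01209 S between n0,n2
  Y(R10) = 0.02008 S between n1,n3
  Y(R11) = 0.02882 S between n2,n4
  Y(R12) = 0.01497 S between n4,n1
  Y(R13) = 0.9615 S between n1,n3
  Y(R14) = 0.0005155 S between n7,n1
  Y(R15) = 0.0005587 S between n4,n7
  Y(R16) = 0.008475 S between n1,n3
  Y(R17) = 0.1429 S between n4,n7
  Y(R18) = 0.005181 S between n0,n3
  Iprobe: injects 0.489 A into n4 (from n3)
Assemble and solve the 7×7 MNA system:
  V(n1)=-9.217  V(n2)=2.506  V(n3)=-9.660  V(n4)=3.558  V(n5)=2.699  V(n6)=2.830  V(n7)=3.415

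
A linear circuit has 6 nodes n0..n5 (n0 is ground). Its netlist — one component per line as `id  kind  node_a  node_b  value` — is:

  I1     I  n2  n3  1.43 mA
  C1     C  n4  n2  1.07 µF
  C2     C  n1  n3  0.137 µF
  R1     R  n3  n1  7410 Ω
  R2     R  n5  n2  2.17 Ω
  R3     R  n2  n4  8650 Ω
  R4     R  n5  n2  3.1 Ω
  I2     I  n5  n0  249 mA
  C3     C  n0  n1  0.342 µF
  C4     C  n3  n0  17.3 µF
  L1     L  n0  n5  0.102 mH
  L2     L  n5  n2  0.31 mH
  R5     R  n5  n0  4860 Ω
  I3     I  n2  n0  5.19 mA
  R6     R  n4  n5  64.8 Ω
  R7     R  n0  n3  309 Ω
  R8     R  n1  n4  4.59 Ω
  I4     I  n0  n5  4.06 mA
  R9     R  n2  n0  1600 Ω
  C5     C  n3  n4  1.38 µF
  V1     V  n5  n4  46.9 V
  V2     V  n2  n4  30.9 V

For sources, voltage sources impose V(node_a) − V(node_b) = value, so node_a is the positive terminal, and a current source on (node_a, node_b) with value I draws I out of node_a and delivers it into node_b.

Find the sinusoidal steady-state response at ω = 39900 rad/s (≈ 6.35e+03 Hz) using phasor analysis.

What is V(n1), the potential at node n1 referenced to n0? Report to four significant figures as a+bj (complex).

-64.80+4.905j V

MNA unknowns: 5 node voltages V₁..V_5 plus 2 source currents (V1, V2)
I1: z[2]−=0.00143, z[3]+=0.00143
C1: Y=0.000+0.04269j on G[4,2]
C2: Y=0.000+0.005466j on G[1,3]
R1: Y=0.0001350+0.000j on G[3,1]
R2: Y=0.4608+0.000j on G[5,2]
R3: Y=0.0001156+0.000j on G[2,4]
R4: Y=0.3226+0.000j on G[5,2]
I2: z[5]−=0.249, z[0]+=0.249
C3: Y=0.000+0.01365j on G[0,1]
C4: Y=0.000+0.6903j on G[3,0]
L1: Y=0.000-0.2457j on G[0,5]
L2: Y=0.000-0.08085j on G[5,2]
R5: Y=0.0002058+0.000j on G[5,0]
I3: z[2]−=0.00519, z[0]+=0.00519
R6: Y=0.01543+0.000j on G[4,5]
R7: Y=0.003236+0.000j on G[0,3]
R8: Y=0.2179+0.000j on G[1,4]
I4: z[0]−=0.00406, z[5]+=0.00406
R9: Y=0.0006250+0.000j on G[2,0]
C5: Y=0.000+0.05506j on G[3,4]
V1: row V5−V4=46.9, i_V1 at 5,4
V2: row V2−V4=30.9, i_V2 at 2,4
solve → V1=-64.80+4.905j, V2=-34.37-0.6450j, V3=-5.258-0.02546j, V4=-65.27-0.6450j, V5=-18.37-0.6450j
aux → i_V1=-13.34-3.220j, i_V2=12.55-2.612j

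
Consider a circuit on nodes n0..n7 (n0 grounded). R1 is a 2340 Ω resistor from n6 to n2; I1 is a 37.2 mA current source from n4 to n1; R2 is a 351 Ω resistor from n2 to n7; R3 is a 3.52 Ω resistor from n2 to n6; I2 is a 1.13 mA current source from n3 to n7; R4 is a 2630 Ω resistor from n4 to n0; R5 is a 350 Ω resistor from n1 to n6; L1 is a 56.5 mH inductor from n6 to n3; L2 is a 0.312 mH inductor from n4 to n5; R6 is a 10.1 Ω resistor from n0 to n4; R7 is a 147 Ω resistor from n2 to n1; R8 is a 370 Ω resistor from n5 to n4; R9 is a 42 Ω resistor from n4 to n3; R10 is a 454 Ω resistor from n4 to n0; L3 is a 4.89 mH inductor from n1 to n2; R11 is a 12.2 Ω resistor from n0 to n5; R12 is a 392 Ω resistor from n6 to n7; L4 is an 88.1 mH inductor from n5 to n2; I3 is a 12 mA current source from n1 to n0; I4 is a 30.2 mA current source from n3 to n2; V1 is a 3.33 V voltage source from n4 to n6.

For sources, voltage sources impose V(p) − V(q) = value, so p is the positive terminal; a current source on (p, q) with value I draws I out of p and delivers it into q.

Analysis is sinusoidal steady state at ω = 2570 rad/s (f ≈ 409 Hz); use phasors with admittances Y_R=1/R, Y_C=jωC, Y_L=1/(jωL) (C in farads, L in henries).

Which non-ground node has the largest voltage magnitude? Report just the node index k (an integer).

6

Element admittances at ω=2570 rad/s:
  Y(R1) = 0.0004274+0.000j S between n6,n2
  I1: injects 0.0372 A into n1 (from n4)
  Y(R2) = 0.002849+0.000j S between n2,n7
  Y(R3) = 0.2841+0.000j S between n2,n6
  I2: injects 0.00113 A into n7 (from n3)
  Y(R4) = 0.0003802+0.000j S between n4,n0
  Y(R5) = 0.002857+0.000j S between n1,n6
  Y(L1) = 0.000-0.006887j S between n6,n3
  Y(L2) = 0.000-1.247j S between n4,n5
  Y(R6) = 0.09901+0.000j S between n0,n4
  Y(R7) = 0.006803+0.000j S between n2,n1
  Y(R8) = 0.002703+0.000j S between n5,n4
  Y(R9) = 0.02381+0.000j S between n4,n3
  Y(R10) = 0.002203+0.000j S between n4,n0
  Y(L3) = 0.000-0.07957j S between n1,n2
  Y(R11) = 0.08197+0.000j S between n0,n5
  Y(R12) = 0.002551+0.000j S between n6,n7
  Y(L4) = 0.000-0.004417j S between n5,n2
  I3: injects 0.012 A into n0 (from n1)
  I4: injects 0.0302 A into n2 (from n3)
  V1: constraint V(n4)−V(n6) = 3.33
Assemble and solve the 8×8 MNA system:
  V(n1)=-3.161+0.2526j  V(n2)=-3.196-0.05284j  V(n3)=-1.532+0.5356j  V(n4)=-0.06051-0.002019j  V(n5)=-0.07140+0.002502j  V(n6)=-3.391-0.002019j  V(n7)=-3.079-0.02883j
  i(V1)=-0.06048+0.02660j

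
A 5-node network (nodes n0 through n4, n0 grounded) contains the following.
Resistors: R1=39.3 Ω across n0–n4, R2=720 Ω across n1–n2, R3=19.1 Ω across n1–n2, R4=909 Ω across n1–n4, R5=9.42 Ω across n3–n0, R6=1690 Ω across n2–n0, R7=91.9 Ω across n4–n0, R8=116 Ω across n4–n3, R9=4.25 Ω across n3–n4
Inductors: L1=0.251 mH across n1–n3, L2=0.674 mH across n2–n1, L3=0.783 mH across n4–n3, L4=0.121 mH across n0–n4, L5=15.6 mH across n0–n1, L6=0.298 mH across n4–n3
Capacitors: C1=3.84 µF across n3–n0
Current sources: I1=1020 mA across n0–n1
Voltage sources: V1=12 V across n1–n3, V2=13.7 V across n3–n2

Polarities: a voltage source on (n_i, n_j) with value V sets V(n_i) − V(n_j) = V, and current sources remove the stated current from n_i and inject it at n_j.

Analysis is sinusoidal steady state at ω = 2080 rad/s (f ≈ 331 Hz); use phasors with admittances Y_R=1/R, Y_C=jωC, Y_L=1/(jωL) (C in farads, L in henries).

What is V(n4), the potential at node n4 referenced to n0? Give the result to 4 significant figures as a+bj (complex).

-0.07042+0.2593j V

Apply KCL at each of the 4 non-ground nodes and solve the resulting linear system.
Node n1: branches {L1, R2, L2, R3, R4, L5, I1, V1} → V_1 = 11.85+0.7233j
Node n2: branches {R2, L2, R3, R6, V2} → V_2 = -13.85+0.7233j
Node n3: branches {L1, R5, C1, L3, L6, R8, R9, V1, V2} → V_3 = -0.1492+0.7233j
Node n4: branches {R1, R4, L3, L4, L6, R7, R8, R9} → V_4 = -0.07042+0.2593j
Source currents: i(V1)=-0.3967+41.68j, i(V2)=-1.389+18.33j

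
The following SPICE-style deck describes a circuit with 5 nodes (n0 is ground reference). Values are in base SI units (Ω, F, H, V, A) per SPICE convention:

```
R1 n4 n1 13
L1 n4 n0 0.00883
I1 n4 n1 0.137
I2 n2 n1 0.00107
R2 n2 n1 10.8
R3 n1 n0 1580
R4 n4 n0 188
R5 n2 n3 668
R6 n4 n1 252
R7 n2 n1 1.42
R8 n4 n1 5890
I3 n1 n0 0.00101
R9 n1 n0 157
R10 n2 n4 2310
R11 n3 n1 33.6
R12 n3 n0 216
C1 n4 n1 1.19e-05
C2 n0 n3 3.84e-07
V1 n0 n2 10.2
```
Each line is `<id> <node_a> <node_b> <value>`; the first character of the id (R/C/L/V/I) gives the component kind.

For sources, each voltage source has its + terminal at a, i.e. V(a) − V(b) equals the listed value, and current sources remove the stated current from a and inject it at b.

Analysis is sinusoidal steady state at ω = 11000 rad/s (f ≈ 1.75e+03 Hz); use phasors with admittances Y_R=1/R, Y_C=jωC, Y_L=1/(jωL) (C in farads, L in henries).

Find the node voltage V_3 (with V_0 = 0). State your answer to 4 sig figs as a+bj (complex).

-8.598+0.9284j V

Apply KCL at each of the 4 non-ground nodes and solve the resulting linear system.
Node n1: branches {R1, I1, I2, R2, R3, R6, R7, R8, I3, R9, R11, C1} → V_1 = -9.987-0.1008j
Node n2: branches {I2, R2, R5, R7, R10, V1} → V_2 = -10.20+0.000j
Node n3: branches {R5, R11, R12, C2} → V_3 = -8.598+0.9284j
Node n4: branches {R1, L1, I1, R4, R6, R8, R10, C1} → V_4 = -10.87-0.04976j
Source currents: i(V1)=-0.1710+0.07893j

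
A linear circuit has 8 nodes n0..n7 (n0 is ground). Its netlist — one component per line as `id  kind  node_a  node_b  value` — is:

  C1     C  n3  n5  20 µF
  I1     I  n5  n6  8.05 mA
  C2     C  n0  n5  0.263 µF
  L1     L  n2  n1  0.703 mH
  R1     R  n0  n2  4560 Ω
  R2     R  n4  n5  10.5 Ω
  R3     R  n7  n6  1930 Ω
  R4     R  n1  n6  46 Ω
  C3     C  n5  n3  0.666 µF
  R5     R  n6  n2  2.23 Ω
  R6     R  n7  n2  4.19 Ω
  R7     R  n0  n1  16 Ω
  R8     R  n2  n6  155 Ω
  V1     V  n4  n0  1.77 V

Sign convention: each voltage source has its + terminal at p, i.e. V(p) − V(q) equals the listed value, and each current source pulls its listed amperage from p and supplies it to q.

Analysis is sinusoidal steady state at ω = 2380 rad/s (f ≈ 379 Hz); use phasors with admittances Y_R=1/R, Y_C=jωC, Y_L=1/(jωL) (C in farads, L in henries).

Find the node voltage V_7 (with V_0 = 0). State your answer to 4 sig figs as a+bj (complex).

Element admittances at ω=2380 rad/s:
  Y(C1) = 0.000+0.04760j S between n3,n5
  I1: injects 0.00805 A into n6 (from n5)
  Y(C2) = 0.000+0.0006259j S between n0,n5
  Y(L1) = 0.000-0.5977j S between n2,n1
  Y(R1) = 0.0002193+0.000j S between n0,n2
  Y(R2) = 0.09524+0.000j S between n4,n5
  Y(R3) = 0.0005181+0.000j S between n7,n6
  Y(R4) = 0.02174+0.000j S between n1,n6
  Y(C3) = 0.000+0.001585j S between n5,n3
  Y(R5) = 0.4484+0.000j S between n6,n2
  Y(R6) = 0.2387+0.000j S between n7,n2
  Y(R7) = 0.06250+0.000j S between n0,n1
  Y(R8) = 0.006452+0.000j S between n2,n6
  V1: constraint V(n4)−V(n0) = 1.77
Assemble and solve the 8×8 MNA system:
  V(n1)=0.1283-4.473e-05j  V(n2)=0.1288+0.01275j  V(n3)=1.685-0.01108j  V(n4)=1.770+0.000j  V(n5)=1.685-0.01108j  V(n6)=0.1456+0.01216j  V(n7)=0.1288+0.01275j
  i(V1)=-0.008057-0.001055j

0.1288+0.01275j V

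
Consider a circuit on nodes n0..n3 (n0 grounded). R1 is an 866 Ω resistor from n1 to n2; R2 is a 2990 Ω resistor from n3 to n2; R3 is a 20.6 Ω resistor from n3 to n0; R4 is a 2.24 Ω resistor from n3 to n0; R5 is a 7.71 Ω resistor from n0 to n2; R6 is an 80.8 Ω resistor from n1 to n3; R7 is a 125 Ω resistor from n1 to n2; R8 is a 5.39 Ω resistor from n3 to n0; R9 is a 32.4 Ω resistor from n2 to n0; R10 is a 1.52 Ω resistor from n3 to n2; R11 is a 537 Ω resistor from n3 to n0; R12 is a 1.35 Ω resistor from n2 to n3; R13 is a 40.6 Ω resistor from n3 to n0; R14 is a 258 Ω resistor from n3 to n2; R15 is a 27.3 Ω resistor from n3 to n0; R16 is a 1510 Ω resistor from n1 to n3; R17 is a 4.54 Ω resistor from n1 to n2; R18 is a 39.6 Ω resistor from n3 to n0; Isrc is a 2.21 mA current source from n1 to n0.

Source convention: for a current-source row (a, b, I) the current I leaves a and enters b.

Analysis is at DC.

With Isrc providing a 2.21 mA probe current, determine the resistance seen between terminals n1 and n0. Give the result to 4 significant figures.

R_eq = 5.587 Ω

Element admittances at DC:
  Y(R1) = 0.001155 S between n1,n2
  Y(R2) = 0.0003344 S between n3,n2
  Y(R3) = 0.04854 S between n3,n0
  Y(R4) = 0.4464 S between n3,n0
  Y(R5) = 0.1297 S between n0,n2
  Y(R6) = 0.01238 S between n1,n3
  Y(R7) = 0.008000 S between n1,n2
  Y(R8) = 0.1855 S between n3,n0
  Y(R9) = 0.03086 S between n2,n0
  Y(R10) = 0.6579 S between n3,n2
  Y(R11) = 0.001862 S between n3,n0
  Y(R12) = 0.7407 S between n2,n3
  Y(R13) = 0.02463 S between n3,n0
  Y(R14) = 0.003876 S between n3,n2
  Y(R15) = 0.03663 S between n3,n0
  Y(R16) = 0.0006623 S between n1,n3
  Y(R17) = 0.2203 S between n1,n2
  Y(R18) = 0.02525 S between n3,n0
  Isrc: injects 0.00221 A into n0 (from n1)
Assemble and solve the 3×3 MNA system:
  V(n1)=-0.01235  V(n2)=-0.003291  V(n3)=-0.002187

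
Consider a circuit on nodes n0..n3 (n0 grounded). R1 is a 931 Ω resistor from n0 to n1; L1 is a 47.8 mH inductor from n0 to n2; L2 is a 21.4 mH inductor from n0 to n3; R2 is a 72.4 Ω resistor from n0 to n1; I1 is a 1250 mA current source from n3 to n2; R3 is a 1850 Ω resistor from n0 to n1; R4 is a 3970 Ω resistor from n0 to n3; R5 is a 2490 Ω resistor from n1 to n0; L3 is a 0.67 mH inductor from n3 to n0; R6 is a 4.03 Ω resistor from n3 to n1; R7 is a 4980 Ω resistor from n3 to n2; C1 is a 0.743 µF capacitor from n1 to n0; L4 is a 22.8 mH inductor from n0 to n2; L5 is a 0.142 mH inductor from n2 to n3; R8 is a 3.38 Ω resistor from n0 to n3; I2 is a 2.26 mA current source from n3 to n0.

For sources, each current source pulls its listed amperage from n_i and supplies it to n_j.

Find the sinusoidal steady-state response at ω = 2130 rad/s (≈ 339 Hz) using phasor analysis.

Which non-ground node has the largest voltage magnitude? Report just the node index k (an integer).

2

Apply KCL at each of the 3 non-ground nodes and solve the resulting linear system.
Node n1: branches {R1, R2, R3, R5, R6, C1} → V_1 = -0.006124-0.01455j
Node n2: branches {L1, I1, R7, L4, L5} → V_2 = -0.006341+0.3593j
Node n3: branches {L2, I1, R4, L3, R6, R7, L5, R8, I2} → V_3 = -0.006422-0.01551j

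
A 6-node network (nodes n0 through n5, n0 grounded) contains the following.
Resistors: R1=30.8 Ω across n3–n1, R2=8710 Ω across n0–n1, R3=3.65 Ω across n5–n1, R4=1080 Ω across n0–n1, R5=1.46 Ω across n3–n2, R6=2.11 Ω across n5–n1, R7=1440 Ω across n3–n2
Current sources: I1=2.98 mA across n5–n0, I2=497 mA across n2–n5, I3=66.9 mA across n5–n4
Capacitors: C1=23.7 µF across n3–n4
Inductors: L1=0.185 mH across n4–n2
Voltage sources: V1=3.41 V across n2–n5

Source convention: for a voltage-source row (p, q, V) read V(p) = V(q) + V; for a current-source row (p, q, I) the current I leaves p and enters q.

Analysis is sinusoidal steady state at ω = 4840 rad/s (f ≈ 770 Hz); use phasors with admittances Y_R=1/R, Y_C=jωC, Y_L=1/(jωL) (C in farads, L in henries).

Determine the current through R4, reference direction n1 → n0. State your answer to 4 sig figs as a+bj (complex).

Element admittances at ω=4840 rad/s:
  Y(R1) = 0.03247+0.000j S between n3,n1
  I1: injects 0.00298 A into n0 (from n5)
  Y(R2) = 0.0001148+0.000j S between n0,n1
  Y(R3) = 0.2740+0.000j S between n5,n1
  I2: injects 0.497 A into n5 (from n2)
  Y(R4) = 0.0009259+0.000j S between n0,n1
  Y(R5) = 0.6849+0.000j S between n3,n2
  Y(C1) = 0.000+0.1147j S between n3,n4
  I3: injects 0.0669 A into n4 (from n5)
  Y(R6) = 0.4739+0.000j S between n5,n1
  Y(L1) = 0.000-1.117j S between n4,n2
  Y(R7) = 0.0006944+0.000j S between n3,n2
  V1: constraint V(n2)−V(n5) = 3.41
Assemble and solve the 6×6 MNA system:
  V(n1)=-2.863+0.000j  V(n2)=0.4073-0.001140j  V(n3)=0.2537+0.02627j  V(n4)=0.4249+0.06248j  V(n5)=-3.003-0.001140j
  i(V1)=-0.5313-0.0008528j

-0.002651+0.000j A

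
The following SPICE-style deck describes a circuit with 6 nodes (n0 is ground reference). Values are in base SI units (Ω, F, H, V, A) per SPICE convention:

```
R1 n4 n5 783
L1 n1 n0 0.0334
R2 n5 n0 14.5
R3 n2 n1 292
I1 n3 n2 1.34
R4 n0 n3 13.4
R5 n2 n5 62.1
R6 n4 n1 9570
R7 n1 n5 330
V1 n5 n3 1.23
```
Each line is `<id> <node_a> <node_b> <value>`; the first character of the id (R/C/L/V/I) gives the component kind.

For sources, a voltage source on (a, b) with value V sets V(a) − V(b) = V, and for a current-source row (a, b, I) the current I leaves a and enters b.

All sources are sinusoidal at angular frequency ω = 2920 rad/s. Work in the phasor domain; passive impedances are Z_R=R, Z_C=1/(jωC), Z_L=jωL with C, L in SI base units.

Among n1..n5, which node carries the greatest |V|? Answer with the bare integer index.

MNA unknowns: 5 node voltages V₁..V_5 plus 1 source current (V1)
R1: Y=0.001277+0.000j on G[4,5]
L1: Y=0.000-0.01025j on G[1,0]
R2: Y=0.06897+0.000j on G[5,0]
R3: Y=0.003425+0.000j on G[2,1]
I1: z[3]−=1.34, z[2]+=1.34
R4: Y=0.07463+0.000j on G[0,3]
R5: Y=0.01610+0.000j on G[2,5]
R6: Y=0.0001045+0.000j on G[4,1]
R7: Y=0.003030+0.000j on G[1,5]
V1: row V5−V3=1.23, i_V1 at 5,3
solve → V1=9.510+17.06j, V2=69.81+3.553j, V3=-1.809+0.6790j, V4=0.1838+1.918j, V5=-0.5792+0.6790j
aux → i_V1=1.205+0.05067j

2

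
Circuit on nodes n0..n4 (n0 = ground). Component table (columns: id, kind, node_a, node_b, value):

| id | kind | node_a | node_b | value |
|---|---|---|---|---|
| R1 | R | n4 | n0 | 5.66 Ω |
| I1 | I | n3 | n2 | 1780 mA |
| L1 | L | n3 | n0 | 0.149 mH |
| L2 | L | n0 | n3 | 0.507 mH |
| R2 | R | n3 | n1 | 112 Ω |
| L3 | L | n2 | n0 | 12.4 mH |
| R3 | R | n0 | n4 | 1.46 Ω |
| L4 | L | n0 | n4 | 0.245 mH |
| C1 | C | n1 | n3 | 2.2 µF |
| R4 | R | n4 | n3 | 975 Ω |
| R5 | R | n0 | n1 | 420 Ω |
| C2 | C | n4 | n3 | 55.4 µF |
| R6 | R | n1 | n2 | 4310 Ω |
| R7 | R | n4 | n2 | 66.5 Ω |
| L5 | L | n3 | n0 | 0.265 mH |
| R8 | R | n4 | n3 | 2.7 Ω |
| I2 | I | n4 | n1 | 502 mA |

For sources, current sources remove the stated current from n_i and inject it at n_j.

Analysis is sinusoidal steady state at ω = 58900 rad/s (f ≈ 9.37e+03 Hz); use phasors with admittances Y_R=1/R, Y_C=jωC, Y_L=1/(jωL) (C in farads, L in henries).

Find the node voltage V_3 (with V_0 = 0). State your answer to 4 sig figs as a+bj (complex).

MNA unknowns: 4 node voltages V₁..V_4
R1: Y=0.1767+0.000j on G[4,0]
I1: z[3]−=1.78, z[2]+=1.78
L1: Y=0.000-0.1139j on G[3,0]
L2: Y=0.000-0.03349j on G[0,3]
R2: Y=0.008929+0.000j on G[3,1]
L3: Y=0.000-0.001369j on G[2,0]
R3: Y=0.6849+0.000j on G[0,4]
L4: Y=0.000-0.06930j on G[0,4]
C1: Y=0.000+0.1296j on G[1,3]
R4: Y=0.001026+0.000j on G[4,3]
R5: Y=0.002381+0.000j on G[0,1]
C2: Y=0.000+3.263j on G[4,3]
R6: Y=0.0002320+0.000j on G[1,2]
R7: Y=0.01504+0.000j on G[4,2]
L5: Y=0.000-0.06407j on G[3,0]
R8: Y=0.3704+0.000j on G[4,3]
I2: z[4]−=0.502, z[1]+=0.502
solve → V1=0.1518-3.513j, V2=115.5+10.43j, V3=-0.2169+0.5391j, V4=-0.1596+0.1271j

-0.2169+0.5391j V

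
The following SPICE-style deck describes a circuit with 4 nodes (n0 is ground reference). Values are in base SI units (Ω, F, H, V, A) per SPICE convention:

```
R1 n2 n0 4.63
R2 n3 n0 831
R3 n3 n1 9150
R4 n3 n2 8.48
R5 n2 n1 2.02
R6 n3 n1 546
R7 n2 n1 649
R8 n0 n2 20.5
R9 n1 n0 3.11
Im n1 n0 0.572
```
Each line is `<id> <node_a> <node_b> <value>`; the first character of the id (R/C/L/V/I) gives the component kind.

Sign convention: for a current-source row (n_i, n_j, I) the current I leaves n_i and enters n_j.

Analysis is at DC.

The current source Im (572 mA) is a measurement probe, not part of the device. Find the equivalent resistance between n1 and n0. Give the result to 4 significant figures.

Element admittances at DC:
  Y(R1) = 0.2160 S between n2,n0
  Y(R2) = 0.001203 S between n3,n0
  Y(R3) = 0.0001093 S between n3,n1
  Y(R4) = 0.1179 S between n3,n2
  Y(R5) = 0.4950 S between n2,n1
  Y(R6) = 0.001832 S between n3,n1
  Y(R7) = 0.001541 S between n2,n1
  Y(R8) = 0.04878 S between n0,n2
  Y(R9) = 0.3215 S between n1,n0
  Im: injects 0.572 A into n0 (from n1)
Assemble and solve the 3×3 MNA system:
  V(n1)=-1.156  V(n2)=-0.7536  V(n3)=-0.7525

R_eq = 2.020 Ω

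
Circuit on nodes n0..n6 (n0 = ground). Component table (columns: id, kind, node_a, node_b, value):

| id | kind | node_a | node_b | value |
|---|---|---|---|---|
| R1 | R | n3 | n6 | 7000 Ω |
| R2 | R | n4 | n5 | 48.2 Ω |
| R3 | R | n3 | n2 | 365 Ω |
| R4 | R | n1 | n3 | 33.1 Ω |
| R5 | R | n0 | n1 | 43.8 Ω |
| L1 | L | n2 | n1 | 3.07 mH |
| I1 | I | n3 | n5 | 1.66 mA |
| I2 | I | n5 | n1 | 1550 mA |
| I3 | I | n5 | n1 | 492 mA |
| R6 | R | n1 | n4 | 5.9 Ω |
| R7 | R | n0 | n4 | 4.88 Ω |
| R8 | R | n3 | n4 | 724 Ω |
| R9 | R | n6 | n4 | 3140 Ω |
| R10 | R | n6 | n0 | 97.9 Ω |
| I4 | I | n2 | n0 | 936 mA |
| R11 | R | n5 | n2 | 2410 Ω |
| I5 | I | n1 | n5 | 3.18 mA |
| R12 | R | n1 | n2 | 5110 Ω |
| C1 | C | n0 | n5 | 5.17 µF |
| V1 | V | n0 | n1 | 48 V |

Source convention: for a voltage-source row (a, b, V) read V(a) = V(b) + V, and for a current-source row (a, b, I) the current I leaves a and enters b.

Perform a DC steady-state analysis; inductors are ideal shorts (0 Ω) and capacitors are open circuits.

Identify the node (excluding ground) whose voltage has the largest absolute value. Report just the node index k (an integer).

Apply KCL at each of the 6 non-ground nodes and solve the resulting linear system.
Node n1: branches {R4, R5, L1, I2, I3, R6, I5, R12, V1} → V_1 = -48.00
Node n2: branches {R3, L1, I4, R11, R12} → V_2 = -48.00
Node n3: branches {R1, R3, R4, I1, R8} → V_3 = -47.02
Node n4: branches {R2, R6, R7, R8, R9} → V_4 = -27.14
Node n5: branches {R2, I1, I2, I3, R11, I5, C1} → V_5 = -123.8
Node n6: branches {R1, R9, R10} → V_6 = -1.439
Source currents: i(L1)=-0.9648, i(V1)=-5.736

5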